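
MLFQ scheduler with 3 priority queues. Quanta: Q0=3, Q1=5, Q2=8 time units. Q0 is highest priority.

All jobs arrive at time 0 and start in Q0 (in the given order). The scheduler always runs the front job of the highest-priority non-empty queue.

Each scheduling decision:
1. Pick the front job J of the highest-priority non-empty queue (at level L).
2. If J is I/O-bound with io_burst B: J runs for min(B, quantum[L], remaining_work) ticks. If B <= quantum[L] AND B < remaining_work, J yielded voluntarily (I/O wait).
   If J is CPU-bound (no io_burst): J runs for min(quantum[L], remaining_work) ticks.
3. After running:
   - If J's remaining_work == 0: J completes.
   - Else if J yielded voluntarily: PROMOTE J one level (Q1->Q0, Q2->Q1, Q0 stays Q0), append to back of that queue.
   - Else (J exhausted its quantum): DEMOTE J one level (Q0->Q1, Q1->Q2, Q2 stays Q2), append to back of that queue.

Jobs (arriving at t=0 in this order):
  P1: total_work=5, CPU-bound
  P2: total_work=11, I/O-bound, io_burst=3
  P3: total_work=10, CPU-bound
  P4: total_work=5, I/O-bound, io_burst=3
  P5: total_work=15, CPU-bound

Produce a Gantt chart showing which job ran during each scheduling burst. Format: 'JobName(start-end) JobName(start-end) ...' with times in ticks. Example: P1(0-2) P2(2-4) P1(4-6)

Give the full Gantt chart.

t=0-3: P1@Q0 runs 3, rem=2, quantum used, demote→Q1. Q0=[P2,P3,P4,P5] Q1=[P1] Q2=[]
t=3-6: P2@Q0 runs 3, rem=8, I/O yield, promote→Q0. Q0=[P3,P4,P5,P2] Q1=[P1] Q2=[]
t=6-9: P3@Q0 runs 3, rem=7, quantum used, demote→Q1. Q0=[P4,P5,P2] Q1=[P1,P3] Q2=[]
t=9-12: P4@Q0 runs 3, rem=2, I/O yield, promote→Q0. Q0=[P5,P2,P4] Q1=[P1,P3] Q2=[]
t=12-15: P5@Q0 runs 3, rem=12, quantum used, demote→Q1. Q0=[P2,P4] Q1=[P1,P3,P5] Q2=[]
t=15-18: P2@Q0 runs 3, rem=5, I/O yield, promote→Q0. Q0=[P4,P2] Q1=[P1,P3,P5] Q2=[]
t=18-20: P4@Q0 runs 2, rem=0, completes. Q0=[P2] Q1=[P1,P3,P5] Q2=[]
t=20-23: P2@Q0 runs 3, rem=2, I/O yield, promote→Q0. Q0=[P2] Q1=[P1,P3,P5] Q2=[]
t=23-25: P2@Q0 runs 2, rem=0, completes. Q0=[] Q1=[P1,P3,P5] Q2=[]
t=25-27: P1@Q1 runs 2, rem=0, completes. Q0=[] Q1=[P3,P5] Q2=[]
t=27-32: P3@Q1 runs 5, rem=2, quantum used, demote→Q2. Q0=[] Q1=[P5] Q2=[P3]
t=32-37: P5@Q1 runs 5, rem=7, quantum used, demote→Q2. Q0=[] Q1=[] Q2=[P3,P5]
t=37-39: P3@Q2 runs 2, rem=0, completes. Q0=[] Q1=[] Q2=[P5]
t=39-46: P5@Q2 runs 7, rem=0, completes. Q0=[] Q1=[] Q2=[]

Answer: P1(0-3) P2(3-6) P3(6-9) P4(9-12) P5(12-15) P2(15-18) P4(18-20) P2(20-23) P2(23-25) P1(25-27) P3(27-32) P5(32-37) P3(37-39) P5(39-46)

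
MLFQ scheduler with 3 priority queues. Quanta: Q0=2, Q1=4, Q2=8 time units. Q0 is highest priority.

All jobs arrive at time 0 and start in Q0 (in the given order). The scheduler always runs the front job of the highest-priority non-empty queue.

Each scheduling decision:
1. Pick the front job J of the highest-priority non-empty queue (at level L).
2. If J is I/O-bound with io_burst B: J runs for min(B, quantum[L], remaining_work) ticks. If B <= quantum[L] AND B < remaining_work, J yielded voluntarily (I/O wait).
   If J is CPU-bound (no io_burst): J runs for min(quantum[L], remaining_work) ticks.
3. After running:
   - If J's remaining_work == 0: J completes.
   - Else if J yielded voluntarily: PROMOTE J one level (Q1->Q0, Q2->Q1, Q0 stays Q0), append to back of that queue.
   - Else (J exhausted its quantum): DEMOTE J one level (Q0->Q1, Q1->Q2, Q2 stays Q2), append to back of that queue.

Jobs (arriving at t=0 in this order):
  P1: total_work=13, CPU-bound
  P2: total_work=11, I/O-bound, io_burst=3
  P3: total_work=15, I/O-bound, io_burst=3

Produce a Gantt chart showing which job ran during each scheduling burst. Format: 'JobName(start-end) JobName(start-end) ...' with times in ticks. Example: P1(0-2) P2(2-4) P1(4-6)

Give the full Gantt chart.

Answer: P1(0-2) P2(2-4) P3(4-6) P1(6-10) P2(10-13) P2(13-15) P3(15-18) P3(18-20) P2(20-23) P2(23-24) P3(24-27) P3(27-29) P3(29-32) P1(32-39)

Derivation:
t=0-2: P1@Q0 runs 2, rem=11, quantum used, demote→Q1. Q0=[P2,P3] Q1=[P1] Q2=[]
t=2-4: P2@Q0 runs 2, rem=9, quantum used, demote→Q1. Q0=[P3] Q1=[P1,P2] Q2=[]
t=4-6: P3@Q0 runs 2, rem=13, quantum used, demote→Q1. Q0=[] Q1=[P1,P2,P3] Q2=[]
t=6-10: P1@Q1 runs 4, rem=7, quantum used, demote→Q2. Q0=[] Q1=[P2,P3] Q2=[P1]
t=10-13: P2@Q1 runs 3, rem=6, I/O yield, promote→Q0. Q0=[P2] Q1=[P3] Q2=[P1]
t=13-15: P2@Q0 runs 2, rem=4, quantum used, demote→Q1. Q0=[] Q1=[P3,P2] Q2=[P1]
t=15-18: P3@Q1 runs 3, rem=10, I/O yield, promote→Q0. Q0=[P3] Q1=[P2] Q2=[P1]
t=18-20: P3@Q0 runs 2, rem=8, quantum used, demote→Q1. Q0=[] Q1=[P2,P3] Q2=[P1]
t=20-23: P2@Q1 runs 3, rem=1, I/O yield, promote→Q0. Q0=[P2] Q1=[P3] Q2=[P1]
t=23-24: P2@Q0 runs 1, rem=0, completes. Q0=[] Q1=[P3] Q2=[P1]
t=24-27: P3@Q1 runs 3, rem=5, I/O yield, promote→Q0. Q0=[P3] Q1=[] Q2=[P1]
t=27-29: P3@Q0 runs 2, rem=3, quantum used, demote→Q1. Q0=[] Q1=[P3] Q2=[P1]
t=29-32: P3@Q1 runs 3, rem=0, completes. Q0=[] Q1=[] Q2=[P1]
t=32-39: P1@Q2 runs 7, rem=0, completes. Q0=[] Q1=[] Q2=[]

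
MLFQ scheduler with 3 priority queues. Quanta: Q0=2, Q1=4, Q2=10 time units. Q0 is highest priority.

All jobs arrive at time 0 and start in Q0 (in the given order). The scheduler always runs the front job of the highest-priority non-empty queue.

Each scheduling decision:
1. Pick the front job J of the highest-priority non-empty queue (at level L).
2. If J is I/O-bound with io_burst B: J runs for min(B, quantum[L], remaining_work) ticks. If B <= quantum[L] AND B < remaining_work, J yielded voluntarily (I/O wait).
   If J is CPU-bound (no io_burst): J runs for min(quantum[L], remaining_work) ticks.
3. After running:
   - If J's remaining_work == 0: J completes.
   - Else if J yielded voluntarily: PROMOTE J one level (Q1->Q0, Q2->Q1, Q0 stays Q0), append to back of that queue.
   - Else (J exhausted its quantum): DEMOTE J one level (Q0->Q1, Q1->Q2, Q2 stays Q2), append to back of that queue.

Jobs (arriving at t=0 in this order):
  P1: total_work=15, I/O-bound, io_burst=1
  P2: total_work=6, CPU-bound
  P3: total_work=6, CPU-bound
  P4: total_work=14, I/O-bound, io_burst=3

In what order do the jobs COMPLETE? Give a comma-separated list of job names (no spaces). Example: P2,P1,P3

Answer: P1,P2,P3,P4

Derivation:
t=0-1: P1@Q0 runs 1, rem=14, I/O yield, promote→Q0. Q0=[P2,P3,P4,P1] Q1=[] Q2=[]
t=1-3: P2@Q0 runs 2, rem=4, quantum used, demote→Q1. Q0=[P3,P4,P1] Q1=[P2] Q2=[]
t=3-5: P3@Q0 runs 2, rem=4, quantum used, demote→Q1. Q0=[P4,P1] Q1=[P2,P3] Q2=[]
t=5-7: P4@Q0 runs 2, rem=12, quantum used, demote→Q1. Q0=[P1] Q1=[P2,P3,P4] Q2=[]
t=7-8: P1@Q0 runs 1, rem=13, I/O yield, promote→Q0. Q0=[P1] Q1=[P2,P3,P4] Q2=[]
t=8-9: P1@Q0 runs 1, rem=12, I/O yield, promote→Q0. Q0=[P1] Q1=[P2,P3,P4] Q2=[]
t=9-10: P1@Q0 runs 1, rem=11, I/O yield, promote→Q0. Q0=[P1] Q1=[P2,P3,P4] Q2=[]
t=10-11: P1@Q0 runs 1, rem=10, I/O yield, promote→Q0. Q0=[P1] Q1=[P2,P3,P4] Q2=[]
t=11-12: P1@Q0 runs 1, rem=9, I/O yield, promote→Q0. Q0=[P1] Q1=[P2,P3,P4] Q2=[]
t=12-13: P1@Q0 runs 1, rem=8, I/O yield, promote→Q0. Q0=[P1] Q1=[P2,P3,P4] Q2=[]
t=13-14: P1@Q0 runs 1, rem=7, I/O yield, promote→Q0. Q0=[P1] Q1=[P2,P3,P4] Q2=[]
t=14-15: P1@Q0 runs 1, rem=6, I/O yield, promote→Q0. Q0=[P1] Q1=[P2,P3,P4] Q2=[]
t=15-16: P1@Q0 runs 1, rem=5, I/O yield, promote→Q0. Q0=[P1] Q1=[P2,P3,P4] Q2=[]
t=16-17: P1@Q0 runs 1, rem=4, I/O yield, promote→Q0. Q0=[P1] Q1=[P2,P3,P4] Q2=[]
t=17-18: P1@Q0 runs 1, rem=3, I/O yield, promote→Q0. Q0=[P1] Q1=[P2,P3,P4] Q2=[]
t=18-19: P1@Q0 runs 1, rem=2, I/O yield, promote→Q0. Q0=[P1] Q1=[P2,P3,P4] Q2=[]
t=19-20: P1@Q0 runs 1, rem=1, I/O yield, promote→Q0. Q0=[P1] Q1=[P2,P3,P4] Q2=[]
t=20-21: P1@Q0 runs 1, rem=0, completes. Q0=[] Q1=[P2,P3,P4] Q2=[]
t=21-25: P2@Q1 runs 4, rem=0, completes. Q0=[] Q1=[P3,P4] Q2=[]
t=25-29: P3@Q1 runs 4, rem=0, completes. Q0=[] Q1=[P4] Q2=[]
t=29-32: P4@Q1 runs 3, rem=9, I/O yield, promote→Q0. Q0=[P4] Q1=[] Q2=[]
t=32-34: P4@Q0 runs 2, rem=7, quantum used, demote→Q1. Q0=[] Q1=[P4] Q2=[]
t=34-37: P4@Q1 runs 3, rem=4, I/O yield, promote→Q0. Q0=[P4] Q1=[] Q2=[]
t=37-39: P4@Q0 runs 2, rem=2, quantum used, demote→Q1. Q0=[] Q1=[P4] Q2=[]
t=39-41: P4@Q1 runs 2, rem=0, completes. Q0=[] Q1=[] Q2=[]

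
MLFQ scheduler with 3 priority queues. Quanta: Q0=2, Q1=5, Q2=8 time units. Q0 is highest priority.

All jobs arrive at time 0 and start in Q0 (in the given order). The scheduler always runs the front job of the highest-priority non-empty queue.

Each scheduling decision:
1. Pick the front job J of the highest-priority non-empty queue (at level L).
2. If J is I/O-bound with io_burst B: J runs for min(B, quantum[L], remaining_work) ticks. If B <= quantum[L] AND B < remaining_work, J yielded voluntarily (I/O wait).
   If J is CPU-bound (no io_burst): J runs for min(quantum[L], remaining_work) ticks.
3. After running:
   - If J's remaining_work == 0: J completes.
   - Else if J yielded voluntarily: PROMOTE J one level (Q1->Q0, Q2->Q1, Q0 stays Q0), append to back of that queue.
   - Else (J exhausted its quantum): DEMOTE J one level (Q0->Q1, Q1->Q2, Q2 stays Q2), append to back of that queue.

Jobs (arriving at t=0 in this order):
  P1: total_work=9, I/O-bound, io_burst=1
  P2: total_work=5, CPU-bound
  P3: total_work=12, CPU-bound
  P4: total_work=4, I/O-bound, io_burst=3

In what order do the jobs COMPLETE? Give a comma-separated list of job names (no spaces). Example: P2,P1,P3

t=0-1: P1@Q0 runs 1, rem=8, I/O yield, promote→Q0. Q0=[P2,P3,P4,P1] Q1=[] Q2=[]
t=1-3: P2@Q0 runs 2, rem=3, quantum used, demote→Q1. Q0=[P3,P4,P1] Q1=[P2] Q2=[]
t=3-5: P3@Q0 runs 2, rem=10, quantum used, demote→Q1. Q0=[P4,P1] Q1=[P2,P3] Q2=[]
t=5-7: P4@Q0 runs 2, rem=2, quantum used, demote→Q1. Q0=[P1] Q1=[P2,P3,P4] Q2=[]
t=7-8: P1@Q0 runs 1, rem=7, I/O yield, promote→Q0. Q0=[P1] Q1=[P2,P3,P4] Q2=[]
t=8-9: P1@Q0 runs 1, rem=6, I/O yield, promote→Q0. Q0=[P1] Q1=[P2,P3,P4] Q2=[]
t=9-10: P1@Q0 runs 1, rem=5, I/O yield, promote→Q0. Q0=[P1] Q1=[P2,P3,P4] Q2=[]
t=10-11: P1@Q0 runs 1, rem=4, I/O yield, promote→Q0. Q0=[P1] Q1=[P2,P3,P4] Q2=[]
t=11-12: P1@Q0 runs 1, rem=3, I/O yield, promote→Q0. Q0=[P1] Q1=[P2,P3,P4] Q2=[]
t=12-13: P1@Q0 runs 1, rem=2, I/O yield, promote→Q0. Q0=[P1] Q1=[P2,P3,P4] Q2=[]
t=13-14: P1@Q0 runs 1, rem=1, I/O yield, promote→Q0. Q0=[P1] Q1=[P2,P3,P4] Q2=[]
t=14-15: P1@Q0 runs 1, rem=0, completes. Q0=[] Q1=[P2,P3,P4] Q2=[]
t=15-18: P2@Q1 runs 3, rem=0, completes. Q0=[] Q1=[P3,P4] Q2=[]
t=18-23: P3@Q1 runs 5, rem=5, quantum used, demote→Q2. Q0=[] Q1=[P4] Q2=[P3]
t=23-25: P4@Q1 runs 2, rem=0, completes. Q0=[] Q1=[] Q2=[P3]
t=25-30: P3@Q2 runs 5, rem=0, completes. Q0=[] Q1=[] Q2=[]

Answer: P1,P2,P4,P3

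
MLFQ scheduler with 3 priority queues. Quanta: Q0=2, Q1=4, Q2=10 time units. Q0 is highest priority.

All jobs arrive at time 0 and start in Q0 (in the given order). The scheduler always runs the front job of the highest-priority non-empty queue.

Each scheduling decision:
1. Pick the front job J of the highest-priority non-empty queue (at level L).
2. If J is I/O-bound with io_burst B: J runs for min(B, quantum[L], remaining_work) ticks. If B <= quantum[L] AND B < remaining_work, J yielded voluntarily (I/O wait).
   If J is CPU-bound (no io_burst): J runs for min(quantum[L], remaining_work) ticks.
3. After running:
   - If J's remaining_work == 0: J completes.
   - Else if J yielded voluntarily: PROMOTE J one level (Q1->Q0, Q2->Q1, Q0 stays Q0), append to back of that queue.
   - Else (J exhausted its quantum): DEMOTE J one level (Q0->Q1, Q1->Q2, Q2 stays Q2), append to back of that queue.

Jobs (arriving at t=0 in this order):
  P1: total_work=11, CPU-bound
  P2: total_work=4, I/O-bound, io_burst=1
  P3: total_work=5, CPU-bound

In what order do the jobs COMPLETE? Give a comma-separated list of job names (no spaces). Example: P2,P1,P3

Answer: P2,P3,P1

Derivation:
t=0-2: P1@Q0 runs 2, rem=9, quantum used, demote→Q1. Q0=[P2,P3] Q1=[P1] Q2=[]
t=2-3: P2@Q0 runs 1, rem=3, I/O yield, promote→Q0. Q0=[P3,P2] Q1=[P1] Q2=[]
t=3-5: P3@Q0 runs 2, rem=3, quantum used, demote→Q1. Q0=[P2] Q1=[P1,P3] Q2=[]
t=5-6: P2@Q0 runs 1, rem=2, I/O yield, promote→Q0. Q0=[P2] Q1=[P1,P3] Q2=[]
t=6-7: P2@Q0 runs 1, rem=1, I/O yield, promote→Q0. Q0=[P2] Q1=[P1,P3] Q2=[]
t=7-8: P2@Q0 runs 1, rem=0, completes. Q0=[] Q1=[P1,P3] Q2=[]
t=8-12: P1@Q1 runs 4, rem=5, quantum used, demote→Q2. Q0=[] Q1=[P3] Q2=[P1]
t=12-15: P3@Q1 runs 3, rem=0, completes. Q0=[] Q1=[] Q2=[P1]
t=15-20: P1@Q2 runs 5, rem=0, completes. Q0=[] Q1=[] Q2=[]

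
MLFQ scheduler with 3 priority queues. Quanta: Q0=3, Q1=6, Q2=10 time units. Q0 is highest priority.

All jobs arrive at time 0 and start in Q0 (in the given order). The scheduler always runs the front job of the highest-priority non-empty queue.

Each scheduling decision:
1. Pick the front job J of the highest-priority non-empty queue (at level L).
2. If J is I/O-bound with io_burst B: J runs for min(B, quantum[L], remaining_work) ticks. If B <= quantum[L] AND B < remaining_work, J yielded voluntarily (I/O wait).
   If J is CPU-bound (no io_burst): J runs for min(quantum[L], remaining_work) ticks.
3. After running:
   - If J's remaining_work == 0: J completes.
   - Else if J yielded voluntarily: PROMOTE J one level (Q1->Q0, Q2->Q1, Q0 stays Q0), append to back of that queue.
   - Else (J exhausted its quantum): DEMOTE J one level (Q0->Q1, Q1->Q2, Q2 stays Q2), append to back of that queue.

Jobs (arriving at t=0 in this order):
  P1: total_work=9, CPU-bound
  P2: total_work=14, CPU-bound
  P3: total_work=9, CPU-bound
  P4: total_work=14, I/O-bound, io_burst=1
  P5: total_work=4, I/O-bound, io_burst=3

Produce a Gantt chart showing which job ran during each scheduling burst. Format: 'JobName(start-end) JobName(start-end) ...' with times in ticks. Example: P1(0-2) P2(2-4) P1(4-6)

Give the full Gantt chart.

Answer: P1(0-3) P2(3-6) P3(6-9) P4(9-10) P5(10-13) P4(13-14) P5(14-15) P4(15-16) P4(16-17) P4(17-18) P4(18-19) P4(19-20) P4(20-21) P4(21-22) P4(22-23) P4(23-24) P4(24-25) P4(25-26) P4(26-27) P1(27-33) P2(33-39) P3(39-45) P2(45-50)

Derivation:
t=0-3: P1@Q0 runs 3, rem=6, quantum used, demote→Q1. Q0=[P2,P3,P4,P5] Q1=[P1] Q2=[]
t=3-6: P2@Q0 runs 3, rem=11, quantum used, demote→Q1. Q0=[P3,P4,P5] Q1=[P1,P2] Q2=[]
t=6-9: P3@Q0 runs 3, rem=6, quantum used, demote→Q1. Q0=[P4,P5] Q1=[P1,P2,P3] Q2=[]
t=9-10: P4@Q0 runs 1, rem=13, I/O yield, promote→Q0. Q0=[P5,P4] Q1=[P1,P2,P3] Q2=[]
t=10-13: P5@Q0 runs 3, rem=1, I/O yield, promote→Q0. Q0=[P4,P5] Q1=[P1,P2,P3] Q2=[]
t=13-14: P4@Q0 runs 1, rem=12, I/O yield, promote→Q0. Q0=[P5,P4] Q1=[P1,P2,P3] Q2=[]
t=14-15: P5@Q0 runs 1, rem=0, completes. Q0=[P4] Q1=[P1,P2,P3] Q2=[]
t=15-16: P4@Q0 runs 1, rem=11, I/O yield, promote→Q0. Q0=[P4] Q1=[P1,P2,P3] Q2=[]
t=16-17: P4@Q0 runs 1, rem=10, I/O yield, promote→Q0. Q0=[P4] Q1=[P1,P2,P3] Q2=[]
t=17-18: P4@Q0 runs 1, rem=9, I/O yield, promote→Q0. Q0=[P4] Q1=[P1,P2,P3] Q2=[]
t=18-19: P4@Q0 runs 1, rem=8, I/O yield, promote→Q0. Q0=[P4] Q1=[P1,P2,P3] Q2=[]
t=19-20: P4@Q0 runs 1, rem=7, I/O yield, promote→Q0. Q0=[P4] Q1=[P1,P2,P3] Q2=[]
t=20-21: P4@Q0 runs 1, rem=6, I/O yield, promote→Q0. Q0=[P4] Q1=[P1,P2,P3] Q2=[]
t=21-22: P4@Q0 runs 1, rem=5, I/O yield, promote→Q0. Q0=[P4] Q1=[P1,P2,P3] Q2=[]
t=22-23: P4@Q0 runs 1, rem=4, I/O yield, promote→Q0. Q0=[P4] Q1=[P1,P2,P3] Q2=[]
t=23-24: P4@Q0 runs 1, rem=3, I/O yield, promote→Q0. Q0=[P4] Q1=[P1,P2,P3] Q2=[]
t=24-25: P4@Q0 runs 1, rem=2, I/O yield, promote→Q0. Q0=[P4] Q1=[P1,P2,P3] Q2=[]
t=25-26: P4@Q0 runs 1, rem=1, I/O yield, promote→Q0. Q0=[P4] Q1=[P1,P2,P3] Q2=[]
t=26-27: P4@Q0 runs 1, rem=0, completes. Q0=[] Q1=[P1,P2,P3] Q2=[]
t=27-33: P1@Q1 runs 6, rem=0, completes. Q0=[] Q1=[P2,P3] Q2=[]
t=33-39: P2@Q1 runs 6, rem=5, quantum used, demote→Q2. Q0=[] Q1=[P3] Q2=[P2]
t=39-45: P3@Q1 runs 6, rem=0, completes. Q0=[] Q1=[] Q2=[P2]
t=45-50: P2@Q2 runs 5, rem=0, completes. Q0=[] Q1=[] Q2=[]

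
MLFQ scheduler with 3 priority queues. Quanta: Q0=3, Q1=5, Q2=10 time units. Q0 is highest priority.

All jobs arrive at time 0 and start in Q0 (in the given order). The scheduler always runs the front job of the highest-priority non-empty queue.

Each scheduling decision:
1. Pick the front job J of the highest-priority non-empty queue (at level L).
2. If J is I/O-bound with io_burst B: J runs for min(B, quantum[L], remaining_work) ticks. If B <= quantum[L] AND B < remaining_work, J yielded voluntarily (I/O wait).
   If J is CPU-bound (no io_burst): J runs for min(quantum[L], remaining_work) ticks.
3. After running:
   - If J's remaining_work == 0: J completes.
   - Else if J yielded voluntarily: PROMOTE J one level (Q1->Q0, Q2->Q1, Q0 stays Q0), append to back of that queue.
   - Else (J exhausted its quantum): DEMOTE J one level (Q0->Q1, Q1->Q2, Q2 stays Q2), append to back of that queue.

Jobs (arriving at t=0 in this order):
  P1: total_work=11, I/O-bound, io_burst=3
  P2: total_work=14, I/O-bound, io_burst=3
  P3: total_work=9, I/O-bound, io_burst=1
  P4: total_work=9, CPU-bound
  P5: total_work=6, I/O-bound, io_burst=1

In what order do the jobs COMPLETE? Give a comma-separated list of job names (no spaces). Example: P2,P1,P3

t=0-3: P1@Q0 runs 3, rem=8, I/O yield, promote→Q0. Q0=[P2,P3,P4,P5,P1] Q1=[] Q2=[]
t=3-6: P2@Q0 runs 3, rem=11, I/O yield, promote→Q0. Q0=[P3,P4,P5,P1,P2] Q1=[] Q2=[]
t=6-7: P3@Q0 runs 1, rem=8, I/O yield, promote→Q0. Q0=[P4,P5,P1,P2,P3] Q1=[] Q2=[]
t=7-10: P4@Q0 runs 3, rem=6, quantum used, demote→Q1. Q0=[P5,P1,P2,P3] Q1=[P4] Q2=[]
t=10-11: P5@Q0 runs 1, rem=5, I/O yield, promote→Q0. Q0=[P1,P2,P3,P5] Q1=[P4] Q2=[]
t=11-14: P1@Q0 runs 3, rem=5, I/O yield, promote→Q0. Q0=[P2,P3,P5,P1] Q1=[P4] Q2=[]
t=14-17: P2@Q0 runs 3, rem=8, I/O yield, promote→Q0. Q0=[P3,P5,P1,P2] Q1=[P4] Q2=[]
t=17-18: P3@Q0 runs 1, rem=7, I/O yield, promote→Q0. Q0=[P5,P1,P2,P3] Q1=[P4] Q2=[]
t=18-19: P5@Q0 runs 1, rem=4, I/O yield, promote→Q0. Q0=[P1,P2,P3,P5] Q1=[P4] Q2=[]
t=19-22: P1@Q0 runs 3, rem=2, I/O yield, promote→Q0. Q0=[P2,P3,P5,P1] Q1=[P4] Q2=[]
t=22-25: P2@Q0 runs 3, rem=5, I/O yield, promote→Q0. Q0=[P3,P5,P1,P2] Q1=[P4] Q2=[]
t=25-26: P3@Q0 runs 1, rem=6, I/O yield, promote→Q0. Q0=[P5,P1,P2,P3] Q1=[P4] Q2=[]
t=26-27: P5@Q0 runs 1, rem=3, I/O yield, promote→Q0. Q0=[P1,P2,P3,P5] Q1=[P4] Q2=[]
t=27-29: P1@Q0 runs 2, rem=0, completes. Q0=[P2,P3,P5] Q1=[P4] Q2=[]
t=29-32: P2@Q0 runs 3, rem=2, I/O yield, promote→Q0. Q0=[P3,P5,P2] Q1=[P4] Q2=[]
t=32-33: P3@Q0 runs 1, rem=5, I/O yield, promote→Q0. Q0=[P5,P2,P3] Q1=[P4] Q2=[]
t=33-34: P5@Q0 runs 1, rem=2, I/O yield, promote→Q0. Q0=[P2,P3,P5] Q1=[P4] Q2=[]
t=34-36: P2@Q0 runs 2, rem=0, completes. Q0=[P3,P5] Q1=[P4] Q2=[]
t=36-37: P3@Q0 runs 1, rem=4, I/O yield, promote→Q0. Q0=[P5,P3] Q1=[P4] Q2=[]
t=37-38: P5@Q0 runs 1, rem=1, I/O yield, promote→Q0. Q0=[P3,P5] Q1=[P4] Q2=[]
t=38-39: P3@Q0 runs 1, rem=3, I/O yield, promote→Q0. Q0=[P5,P3] Q1=[P4] Q2=[]
t=39-40: P5@Q0 runs 1, rem=0, completes. Q0=[P3] Q1=[P4] Q2=[]
t=40-41: P3@Q0 runs 1, rem=2, I/O yield, promote→Q0. Q0=[P3] Q1=[P4] Q2=[]
t=41-42: P3@Q0 runs 1, rem=1, I/O yield, promote→Q0. Q0=[P3] Q1=[P4] Q2=[]
t=42-43: P3@Q0 runs 1, rem=0, completes. Q0=[] Q1=[P4] Q2=[]
t=43-48: P4@Q1 runs 5, rem=1, quantum used, demote→Q2. Q0=[] Q1=[] Q2=[P4]
t=48-49: P4@Q2 runs 1, rem=0, completes. Q0=[] Q1=[] Q2=[]

Answer: P1,P2,P5,P3,P4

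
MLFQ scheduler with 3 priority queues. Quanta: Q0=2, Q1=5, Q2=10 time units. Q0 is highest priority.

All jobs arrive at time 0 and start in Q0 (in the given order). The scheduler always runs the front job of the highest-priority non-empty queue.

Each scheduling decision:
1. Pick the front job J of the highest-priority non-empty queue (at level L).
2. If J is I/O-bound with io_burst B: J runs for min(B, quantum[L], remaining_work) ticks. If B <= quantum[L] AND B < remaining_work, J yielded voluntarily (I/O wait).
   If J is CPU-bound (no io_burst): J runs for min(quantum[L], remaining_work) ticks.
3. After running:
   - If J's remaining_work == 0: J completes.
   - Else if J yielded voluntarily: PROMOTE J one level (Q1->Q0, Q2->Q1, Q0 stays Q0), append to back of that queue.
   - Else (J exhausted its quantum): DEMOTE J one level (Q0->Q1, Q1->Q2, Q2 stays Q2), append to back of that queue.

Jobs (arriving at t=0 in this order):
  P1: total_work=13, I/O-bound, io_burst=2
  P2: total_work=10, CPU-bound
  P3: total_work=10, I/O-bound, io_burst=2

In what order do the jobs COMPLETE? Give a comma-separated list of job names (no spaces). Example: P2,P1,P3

t=0-2: P1@Q0 runs 2, rem=11, I/O yield, promote→Q0. Q0=[P2,P3,P1] Q1=[] Q2=[]
t=2-4: P2@Q0 runs 2, rem=8, quantum used, demote→Q1. Q0=[P3,P1] Q1=[P2] Q2=[]
t=4-6: P3@Q0 runs 2, rem=8, I/O yield, promote→Q0. Q0=[P1,P3] Q1=[P2] Q2=[]
t=6-8: P1@Q0 runs 2, rem=9, I/O yield, promote→Q0. Q0=[P3,P1] Q1=[P2] Q2=[]
t=8-10: P3@Q0 runs 2, rem=6, I/O yield, promote→Q0. Q0=[P1,P3] Q1=[P2] Q2=[]
t=10-12: P1@Q0 runs 2, rem=7, I/O yield, promote→Q0. Q0=[P3,P1] Q1=[P2] Q2=[]
t=12-14: P3@Q0 runs 2, rem=4, I/O yield, promote→Q0. Q0=[P1,P3] Q1=[P2] Q2=[]
t=14-16: P1@Q0 runs 2, rem=5, I/O yield, promote→Q0. Q0=[P3,P1] Q1=[P2] Q2=[]
t=16-18: P3@Q0 runs 2, rem=2, I/O yield, promote→Q0. Q0=[P1,P3] Q1=[P2] Q2=[]
t=18-20: P1@Q0 runs 2, rem=3, I/O yield, promote→Q0. Q0=[P3,P1] Q1=[P2] Q2=[]
t=20-22: P3@Q0 runs 2, rem=0, completes. Q0=[P1] Q1=[P2] Q2=[]
t=22-24: P1@Q0 runs 2, rem=1, I/O yield, promote→Q0. Q0=[P1] Q1=[P2] Q2=[]
t=24-25: P1@Q0 runs 1, rem=0, completes. Q0=[] Q1=[P2] Q2=[]
t=25-30: P2@Q1 runs 5, rem=3, quantum used, demote→Q2. Q0=[] Q1=[] Q2=[P2]
t=30-33: P2@Q2 runs 3, rem=0, completes. Q0=[] Q1=[] Q2=[]

Answer: P3,P1,P2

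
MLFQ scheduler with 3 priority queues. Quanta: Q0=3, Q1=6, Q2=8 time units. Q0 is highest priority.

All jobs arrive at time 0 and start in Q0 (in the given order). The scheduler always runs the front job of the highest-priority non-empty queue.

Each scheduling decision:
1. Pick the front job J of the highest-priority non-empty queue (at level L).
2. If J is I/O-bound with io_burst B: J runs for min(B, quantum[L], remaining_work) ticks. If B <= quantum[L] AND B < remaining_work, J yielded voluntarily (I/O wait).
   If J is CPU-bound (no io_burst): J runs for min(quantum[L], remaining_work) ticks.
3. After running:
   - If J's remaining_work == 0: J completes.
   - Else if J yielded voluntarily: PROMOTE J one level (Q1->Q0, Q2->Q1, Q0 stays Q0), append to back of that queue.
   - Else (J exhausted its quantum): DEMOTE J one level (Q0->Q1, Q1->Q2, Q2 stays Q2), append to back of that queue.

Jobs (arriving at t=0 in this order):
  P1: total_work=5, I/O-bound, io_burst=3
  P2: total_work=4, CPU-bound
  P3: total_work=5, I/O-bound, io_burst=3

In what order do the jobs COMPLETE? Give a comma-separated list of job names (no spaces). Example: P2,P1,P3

t=0-3: P1@Q0 runs 3, rem=2, I/O yield, promote→Q0. Q0=[P2,P3,P1] Q1=[] Q2=[]
t=3-6: P2@Q0 runs 3, rem=1, quantum used, demote→Q1. Q0=[P3,P1] Q1=[P2] Q2=[]
t=6-9: P3@Q0 runs 3, rem=2, I/O yield, promote→Q0. Q0=[P1,P3] Q1=[P2] Q2=[]
t=9-11: P1@Q0 runs 2, rem=0, completes. Q0=[P3] Q1=[P2] Q2=[]
t=11-13: P3@Q0 runs 2, rem=0, completes. Q0=[] Q1=[P2] Q2=[]
t=13-14: P2@Q1 runs 1, rem=0, completes. Q0=[] Q1=[] Q2=[]

Answer: P1,P3,P2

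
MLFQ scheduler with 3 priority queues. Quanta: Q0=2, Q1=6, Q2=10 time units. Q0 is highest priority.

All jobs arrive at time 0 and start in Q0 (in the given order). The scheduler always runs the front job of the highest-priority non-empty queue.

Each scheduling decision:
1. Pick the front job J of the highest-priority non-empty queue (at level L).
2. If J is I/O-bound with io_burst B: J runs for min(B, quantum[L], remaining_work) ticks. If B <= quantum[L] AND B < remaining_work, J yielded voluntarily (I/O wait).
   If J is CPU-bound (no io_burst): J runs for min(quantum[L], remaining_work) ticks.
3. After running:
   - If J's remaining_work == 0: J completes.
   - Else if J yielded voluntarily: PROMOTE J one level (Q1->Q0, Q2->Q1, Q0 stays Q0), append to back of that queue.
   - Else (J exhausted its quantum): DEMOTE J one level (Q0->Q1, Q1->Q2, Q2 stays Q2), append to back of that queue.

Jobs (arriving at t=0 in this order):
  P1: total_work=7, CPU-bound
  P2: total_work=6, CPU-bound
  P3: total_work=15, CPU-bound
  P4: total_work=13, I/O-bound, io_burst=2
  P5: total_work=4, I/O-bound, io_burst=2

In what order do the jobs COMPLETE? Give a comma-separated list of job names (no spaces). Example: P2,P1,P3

Answer: P5,P4,P1,P2,P3

Derivation:
t=0-2: P1@Q0 runs 2, rem=5, quantum used, demote→Q1. Q0=[P2,P3,P4,P5] Q1=[P1] Q2=[]
t=2-4: P2@Q0 runs 2, rem=4, quantum used, demote→Q1. Q0=[P3,P4,P5] Q1=[P1,P2] Q2=[]
t=4-6: P3@Q0 runs 2, rem=13, quantum used, demote→Q1. Q0=[P4,P5] Q1=[P1,P2,P3] Q2=[]
t=6-8: P4@Q0 runs 2, rem=11, I/O yield, promote→Q0. Q0=[P5,P4] Q1=[P1,P2,P3] Q2=[]
t=8-10: P5@Q0 runs 2, rem=2, I/O yield, promote→Q0. Q0=[P4,P5] Q1=[P1,P2,P3] Q2=[]
t=10-12: P4@Q0 runs 2, rem=9, I/O yield, promote→Q0. Q0=[P5,P4] Q1=[P1,P2,P3] Q2=[]
t=12-14: P5@Q0 runs 2, rem=0, completes. Q0=[P4] Q1=[P1,P2,P3] Q2=[]
t=14-16: P4@Q0 runs 2, rem=7, I/O yield, promote→Q0. Q0=[P4] Q1=[P1,P2,P3] Q2=[]
t=16-18: P4@Q0 runs 2, rem=5, I/O yield, promote→Q0. Q0=[P4] Q1=[P1,P2,P3] Q2=[]
t=18-20: P4@Q0 runs 2, rem=3, I/O yield, promote→Q0. Q0=[P4] Q1=[P1,P2,P3] Q2=[]
t=20-22: P4@Q0 runs 2, rem=1, I/O yield, promote→Q0. Q0=[P4] Q1=[P1,P2,P3] Q2=[]
t=22-23: P4@Q0 runs 1, rem=0, completes. Q0=[] Q1=[P1,P2,P3] Q2=[]
t=23-28: P1@Q1 runs 5, rem=0, completes. Q0=[] Q1=[P2,P3] Q2=[]
t=28-32: P2@Q1 runs 4, rem=0, completes. Q0=[] Q1=[P3] Q2=[]
t=32-38: P3@Q1 runs 6, rem=7, quantum used, demote→Q2. Q0=[] Q1=[] Q2=[P3]
t=38-45: P3@Q2 runs 7, rem=0, completes. Q0=[] Q1=[] Q2=[]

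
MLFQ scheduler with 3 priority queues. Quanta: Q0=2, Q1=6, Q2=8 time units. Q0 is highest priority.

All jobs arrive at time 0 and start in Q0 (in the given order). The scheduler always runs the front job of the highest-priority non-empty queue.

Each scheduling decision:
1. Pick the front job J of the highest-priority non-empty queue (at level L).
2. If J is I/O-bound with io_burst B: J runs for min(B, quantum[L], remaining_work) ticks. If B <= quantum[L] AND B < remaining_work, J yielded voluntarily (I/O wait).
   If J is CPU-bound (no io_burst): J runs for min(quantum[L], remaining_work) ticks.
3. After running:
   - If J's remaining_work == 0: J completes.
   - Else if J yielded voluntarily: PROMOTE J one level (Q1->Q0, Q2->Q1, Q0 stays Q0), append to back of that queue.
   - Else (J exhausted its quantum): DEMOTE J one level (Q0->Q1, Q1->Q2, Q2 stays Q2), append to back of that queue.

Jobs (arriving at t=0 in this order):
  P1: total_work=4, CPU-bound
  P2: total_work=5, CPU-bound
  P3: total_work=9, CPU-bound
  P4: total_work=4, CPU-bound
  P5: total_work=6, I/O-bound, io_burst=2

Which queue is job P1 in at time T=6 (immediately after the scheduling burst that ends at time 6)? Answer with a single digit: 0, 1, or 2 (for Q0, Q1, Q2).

t=0-2: P1@Q0 runs 2, rem=2, quantum used, demote→Q1. Q0=[P2,P3,P4,P5] Q1=[P1] Q2=[]
t=2-4: P2@Q0 runs 2, rem=3, quantum used, demote→Q1. Q0=[P3,P4,P5] Q1=[P1,P2] Q2=[]
t=4-6: P3@Q0 runs 2, rem=7, quantum used, demote→Q1. Q0=[P4,P5] Q1=[P1,P2,P3] Q2=[]
t=6-8: P4@Q0 runs 2, rem=2, quantum used, demote→Q1. Q0=[P5] Q1=[P1,P2,P3,P4] Q2=[]
t=8-10: P5@Q0 runs 2, rem=4, I/O yield, promote→Q0. Q0=[P5] Q1=[P1,P2,P3,P4] Q2=[]
t=10-12: P5@Q0 runs 2, rem=2, I/O yield, promote→Q0. Q0=[P5] Q1=[P1,P2,P3,P4] Q2=[]
t=12-14: P5@Q0 runs 2, rem=0, completes. Q0=[] Q1=[P1,P2,P3,P4] Q2=[]
t=14-16: P1@Q1 runs 2, rem=0, completes. Q0=[] Q1=[P2,P3,P4] Q2=[]
t=16-19: P2@Q1 runs 3, rem=0, completes. Q0=[] Q1=[P3,P4] Q2=[]
t=19-25: P3@Q1 runs 6, rem=1, quantum used, demote→Q2. Q0=[] Q1=[P4] Q2=[P3]
t=25-27: P4@Q1 runs 2, rem=0, completes. Q0=[] Q1=[] Q2=[P3]
t=27-28: P3@Q2 runs 1, rem=0, completes. Q0=[] Q1=[] Q2=[]

Answer: 1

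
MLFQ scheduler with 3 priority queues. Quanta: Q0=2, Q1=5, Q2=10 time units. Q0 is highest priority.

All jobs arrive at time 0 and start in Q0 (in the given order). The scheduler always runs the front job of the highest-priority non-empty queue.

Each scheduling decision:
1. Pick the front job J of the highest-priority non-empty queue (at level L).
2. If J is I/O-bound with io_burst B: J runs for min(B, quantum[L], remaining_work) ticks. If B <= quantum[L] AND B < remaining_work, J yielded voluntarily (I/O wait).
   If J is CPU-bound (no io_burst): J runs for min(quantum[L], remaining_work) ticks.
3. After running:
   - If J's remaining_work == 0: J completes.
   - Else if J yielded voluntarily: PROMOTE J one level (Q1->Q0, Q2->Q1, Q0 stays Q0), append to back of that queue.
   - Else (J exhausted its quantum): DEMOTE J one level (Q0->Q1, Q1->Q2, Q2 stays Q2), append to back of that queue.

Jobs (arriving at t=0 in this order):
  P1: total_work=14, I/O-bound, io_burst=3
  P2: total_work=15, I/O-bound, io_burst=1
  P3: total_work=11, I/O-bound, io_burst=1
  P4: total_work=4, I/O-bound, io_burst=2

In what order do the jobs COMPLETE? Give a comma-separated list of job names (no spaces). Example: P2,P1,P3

Answer: P4,P3,P2,P1

Derivation:
t=0-2: P1@Q0 runs 2, rem=12, quantum used, demote→Q1. Q0=[P2,P3,P4] Q1=[P1] Q2=[]
t=2-3: P2@Q0 runs 1, rem=14, I/O yield, promote→Q0. Q0=[P3,P4,P2] Q1=[P1] Q2=[]
t=3-4: P3@Q0 runs 1, rem=10, I/O yield, promote→Q0. Q0=[P4,P2,P3] Q1=[P1] Q2=[]
t=4-6: P4@Q0 runs 2, rem=2, I/O yield, promote→Q0. Q0=[P2,P3,P4] Q1=[P1] Q2=[]
t=6-7: P2@Q0 runs 1, rem=13, I/O yield, promote→Q0. Q0=[P3,P4,P2] Q1=[P1] Q2=[]
t=7-8: P3@Q0 runs 1, rem=9, I/O yield, promote→Q0. Q0=[P4,P2,P3] Q1=[P1] Q2=[]
t=8-10: P4@Q0 runs 2, rem=0, completes. Q0=[P2,P3] Q1=[P1] Q2=[]
t=10-11: P2@Q0 runs 1, rem=12, I/O yield, promote→Q0. Q0=[P3,P2] Q1=[P1] Q2=[]
t=11-12: P3@Q0 runs 1, rem=8, I/O yield, promote→Q0. Q0=[P2,P3] Q1=[P1] Q2=[]
t=12-13: P2@Q0 runs 1, rem=11, I/O yield, promote→Q0. Q0=[P3,P2] Q1=[P1] Q2=[]
t=13-14: P3@Q0 runs 1, rem=7, I/O yield, promote→Q0. Q0=[P2,P3] Q1=[P1] Q2=[]
t=14-15: P2@Q0 runs 1, rem=10, I/O yield, promote→Q0. Q0=[P3,P2] Q1=[P1] Q2=[]
t=15-16: P3@Q0 runs 1, rem=6, I/O yield, promote→Q0. Q0=[P2,P3] Q1=[P1] Q2=[]
t=16-17: P2@Q0 runs 1, rem=9, I/O yield, promote→Q0. Q0=[P3,P2] Q1=[P1] Q2=[]
t=17-18: P3@Q0 runs 1, rem=5, I/O yield, promote→Q0. Q0=[P2,P3] Q1=[P1] Q2=[]
t=18-19: P2@Q0 runs 1, rem=8, I/O yield, promote→Q0. Q0=[P3,P2] Q1=[P1] Q2=[]
t=19-20: P3@Q0 runs 1, rem=4, I/O yield, promote→Q0. Q0=[P2,P3] Q1=[P1] Q2=[]
t=20-21: P2@Q0 runs 1, rem=7, I/O yield, promote→Q0. Q0=[P3,P2] Q1=[P1] Q2=[]
t=21-22: P3@Q0 runs 1, rem=3, I/O yield, promote→Q0. Q0=[P2,P3] Q1=[P1] Q2=[]
t=22-23: P2@Q0 runs 1, rem=6, I/O yield, promote→Q0. Q0=[P3,P2] Q1=[P1] Q2=[]
t=23-24: P3@Q0 runs 1, rem=2, I/O yield, promote→Q0. Q0=[P2,P3] Q1=[P1] Q2=[]
t=24-25: P2@Q0 runs 1, rem=5, I/O yield, promote→Q0. Q0=[P3,P2] Q1=[P1] Q2=[]
t=25-26: P3@Q0 runs 1, rem=1, I/O yield, promote→Q0. Q0=[P2,P3] Q1=[P1] Q2=[]
t=26-27: P2@Q0 runs 1, rem=4, I/O yield, promote→Q0. Q0=[P3,P2] Q1=[P1] Q2=[]
t=27-28: P3@Q0 runs 1, rem=0, completes. Q0=[P2] Q1=[P1] Q2=[]
t=28-29: P2@Q0 runs 1, rem=3, I/O yield, promote→Q0. Q0=[P2] Q1=[P1] Q2=[]
t=29-30: P2@Q0 runs 1, rem=2, I/O yield, promote→Q0. Q0=[P2] Q1=[P1] Q2=[]
t=30-31: P2@Q0 runs 1, rem=1, I/O yield, promote→Q0. Q0=[P2] Q1=[P1] Q2=[]
t=31-32: P2@Q0 runs 1, rem=0, completes. Q0=[] Q1=[P1] Q2=[]
t=32-35: P1@Q1 runs 3, rem=9, I/O yield, promote→Q0. Q0=[P1] Q1=[] Q2=[]
t=35-37: P1@Q0 runs 2, rem=7, quantum used, demote→Q1. Q0=[] Q1=[P1] Q2=[]
t=37-40: P1@Q1 runs 3, rem=4, I/O yield, promote→Q0. Q0=[P1] Q1=[] Q2=[]
t=40-42: P1@Q0 runs 2, rem=2, quantum used, demote→Q1. Q0=[] Q1=[P1] Q2=[]
t=42-44: P1@Q1 runs 2, rem=0, completes. Q0=[] Q1=[] Q2=[]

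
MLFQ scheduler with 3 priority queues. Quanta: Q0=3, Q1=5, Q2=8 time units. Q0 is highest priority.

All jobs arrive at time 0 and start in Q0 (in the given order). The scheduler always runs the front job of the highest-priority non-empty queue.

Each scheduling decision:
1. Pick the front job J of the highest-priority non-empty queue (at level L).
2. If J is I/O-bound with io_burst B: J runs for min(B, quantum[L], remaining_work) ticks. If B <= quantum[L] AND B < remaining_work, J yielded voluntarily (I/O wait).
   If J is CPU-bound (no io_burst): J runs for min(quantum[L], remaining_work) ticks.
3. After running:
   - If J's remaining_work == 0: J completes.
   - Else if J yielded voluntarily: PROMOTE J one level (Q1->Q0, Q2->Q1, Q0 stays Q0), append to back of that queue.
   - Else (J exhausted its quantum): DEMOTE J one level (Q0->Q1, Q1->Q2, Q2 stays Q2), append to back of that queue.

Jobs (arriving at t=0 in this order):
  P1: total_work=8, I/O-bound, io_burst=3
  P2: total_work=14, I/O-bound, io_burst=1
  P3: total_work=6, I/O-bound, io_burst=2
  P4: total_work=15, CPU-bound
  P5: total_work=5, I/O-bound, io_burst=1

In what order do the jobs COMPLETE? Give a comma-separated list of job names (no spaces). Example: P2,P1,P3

Answer: P1,P3,P5,P2,P4

Derivation:
t=0-3: P1@Q0 runs 3, rem=5, I/O yield, promote→Q0. Q0=[P2,P3,P4,P5,P1] Q1=[] Q2=[]
t=3-4: P2@Q0 runs 1, rem=13, I/O yield, promote→Q0. Q0=[P3,P4,P5,P1,P2] Q1=[] Q2=[]
t=4-6: P3@Q0 runs 2, rem=4, I/O yield, promote→Q0. Q0=[P4,P5,P1,P2,P3] Q1=[] Q2=[]
t=6-9: P4@Q0 runs 3, rem=12, quantum used, demote→Q1. Q0=[P5,P1,P2,P3] Q1=[P4] Q2=[]
t=9-10: P5@Q0 runs 1, rem=4, I/O yield, promote→Q0. Q0=[P1,P2,P3,P5] Q1=[P4] Q2=[]
t=10-13: P1@Q0 runs 3, rem=2, I/O yield, promote→Q0. Q0=[P2,P3,P5,P1] Q1=[P4] Q2=[]
t=13-14: P2@Q0 runs 1, rem=12, I/O yield, promote→Q0. Q0=[P3,P5,P1,P2] Q1=[P4] Q2=[]
t=14-16: P3@Q0 runs 2, rem=2, I/O yield, promote→Q0. Q0=[P5,P1,P2,P3] Q1=[P4] Q2=[]
t=16-17: P5@Q0 runs 1, rem=3, I/O yield, promote→Q0. Q0=[P1,P2,P3,P5] Q1=[P4] Q2=[]
t=17-19: P1@Q0 runs 2, rem=0, completes. Q0=[P2,P3,P5] Q1=[P4] Q2=[]
t=19-20: P2@Q0 runs 1, rem=11, I/O yield, promote→Q0. Q0=[P3,P5,P2] Q1=[P4] Q2=[]
t=20-22: P3@Q0 runs 2, rem=0, completes. Q0=[P5,P2] Q1=[P4] Q2=[]
t=22-23: P5@Q0 runs 1, rem=2, I/O yield, promote→Q0. Q0=[P2,P5] Q1=[P4] Q2=[]
t=23-24: P2@Q0 runs 1, rem=10, I/O yield, promote→Q0. Q0=[P5,P2] Q1=[P4] Q2=[]
t=24-25: P5@Q0 runs 1, rem=1, I/O yield, promote→Q0. Q0=[P2,P5] Q1=[P4] Q2=[]
t=25-26: P2@Q0 runs 1, rem=9, I/O yield, promote→Q0. Q0=[P5,P2] Q1=[P4] Q2=[]
t=26-27: P5@Q0 runs 1, rem=0, completes. Q0=[P2] Q1=[P4] Q2=[]
t=27-28: P2@Q0 runs 1, rem=8, I/O yield, promote→Q0. Q0=[P2] Q1=[P4] Q2=[]
t=28-29: P2@Q0 runs 1, rem=7, I/O yield, promote→Q0. Q0=[P2] Q1=[P4] Q2=[]
t=29-30: P2@Q0 runs 1, rem=6, I/O yield, promote→Q0. Q0=[P2] Q1=[P4] Q2=[]
t=30-31: P2@Q0 runs 1, rem=5, I/O yield, promote→Q0. Q0=[P2] Q1=[P4] Q2=[]
t=31-32: P2@Q0 runs 1, rem=4, I/O yield, promote→Q0. Q0=[P2] Q1=[P4] Q2=[]
t=32-33: P2@Q0 runs 1, rem=3, I/O yield, promote→Q0. Q0=[P2] Q1=[P4] Q2=[]
t=33-34: P2@Q0 runs 1, rem=2, I/O yield, promote→Q0. Q0=[P2] Q1=[P4] Q2=[]
t=34-35: P2@Q0 runs 1, rem=1, I/O yield, promote→Q0. Q0=[P2] Q1=[P4] Q2=[]
t=35-36: P2@Q0 runs 1, rem=0, completes. Q0=[] Q1=[P4] Q2=[]
t=36-41: P4@Q1 runs 5, rem=7, quantum used, demote→Q2. Q0=[] Q1=[] Q2=[P4]
t=41-48: P4@Q2 runs 7, rem=0, completes. Q0=[] Q1=[] Q2=[]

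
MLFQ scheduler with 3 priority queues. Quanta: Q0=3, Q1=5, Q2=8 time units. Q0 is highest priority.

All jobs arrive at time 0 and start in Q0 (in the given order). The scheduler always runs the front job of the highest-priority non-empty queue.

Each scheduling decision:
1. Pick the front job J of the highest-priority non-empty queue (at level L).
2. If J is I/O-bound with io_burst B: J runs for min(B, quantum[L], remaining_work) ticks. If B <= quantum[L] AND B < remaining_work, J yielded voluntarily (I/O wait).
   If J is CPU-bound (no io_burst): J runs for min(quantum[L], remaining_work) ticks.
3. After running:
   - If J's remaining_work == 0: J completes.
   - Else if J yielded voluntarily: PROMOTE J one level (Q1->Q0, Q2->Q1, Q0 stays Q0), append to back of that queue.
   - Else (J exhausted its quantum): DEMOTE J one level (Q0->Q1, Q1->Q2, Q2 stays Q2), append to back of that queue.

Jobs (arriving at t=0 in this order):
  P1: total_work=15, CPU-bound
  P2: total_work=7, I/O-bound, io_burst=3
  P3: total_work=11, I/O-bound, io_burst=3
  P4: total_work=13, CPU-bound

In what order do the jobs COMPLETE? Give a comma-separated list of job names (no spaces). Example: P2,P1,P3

t=0-3: P1@Q0 runs 3, rem=12, quantum used, demote→Q1. Q0=[P2,P3,P4] Q1=[P1] Q2=[]
t=3-6: P2@Q0 runs 3, rem=4, I/O yield, promote→Q0. Q0=[P3,P4,P2] Q1=[P1] Q2=[]
t=6-9: P3@Q0 runs 3, rem=8, I/O yield, promote→Q0. Q0=[P4,P2,P3] Q1=[P1] Q2=[]
t=9-12: P4@Q0 runs 3, rem=10, quantum used, demote→Q1. Q0=[P2,P3] Q1=[P1,P4] Q2=[]
t=12-15: P2@Q0 runs 3, rem=1, I/O yield, promote→Q0. Q0=[P3,P2] Q1=[P1,P4] Q2=[]
t=15-18: P3@Q0 runs 3, rem=5, I/O yield, promote→Q0. Q0=[P2,P3] Q1=[P1,P4] Q2=[]
t=18-19: P2@Q0 runs 1, rem=0, completes. Q0=[P3] Q1=[P1,P4] Q2=[]
t=19-22: P3@Q0 runs 3, rem=2, I/O yield, promote→Q0. Q0=[P3] Q1=[P1,P4] Q2=[]
t=22-24: P3@Q0 runs 2, rem=0, completes. Q0=[] Q1=[P1,P4] Q2=[]
t=24-29: P1@Q1 runs 5, rem=7, quantum used, demote→Q2. Q0=[] Q1=[P4] Q2=[P1]
t=29-34: P4@Q1 runs 5, rem=5, quantum used, demote→Q2. Q0=[] Q1=[] Q2=[P1,P4]
t=34-41: P1@Q2 runs 7, rem=0, completes. Q0=[] Q1=[] Q2=[P4]
t=41-46: P4@Q2 runs 5, rem=0, completes. Q0=[] Q1=[] Q2=[]

Answer: P2,P3,P1,P4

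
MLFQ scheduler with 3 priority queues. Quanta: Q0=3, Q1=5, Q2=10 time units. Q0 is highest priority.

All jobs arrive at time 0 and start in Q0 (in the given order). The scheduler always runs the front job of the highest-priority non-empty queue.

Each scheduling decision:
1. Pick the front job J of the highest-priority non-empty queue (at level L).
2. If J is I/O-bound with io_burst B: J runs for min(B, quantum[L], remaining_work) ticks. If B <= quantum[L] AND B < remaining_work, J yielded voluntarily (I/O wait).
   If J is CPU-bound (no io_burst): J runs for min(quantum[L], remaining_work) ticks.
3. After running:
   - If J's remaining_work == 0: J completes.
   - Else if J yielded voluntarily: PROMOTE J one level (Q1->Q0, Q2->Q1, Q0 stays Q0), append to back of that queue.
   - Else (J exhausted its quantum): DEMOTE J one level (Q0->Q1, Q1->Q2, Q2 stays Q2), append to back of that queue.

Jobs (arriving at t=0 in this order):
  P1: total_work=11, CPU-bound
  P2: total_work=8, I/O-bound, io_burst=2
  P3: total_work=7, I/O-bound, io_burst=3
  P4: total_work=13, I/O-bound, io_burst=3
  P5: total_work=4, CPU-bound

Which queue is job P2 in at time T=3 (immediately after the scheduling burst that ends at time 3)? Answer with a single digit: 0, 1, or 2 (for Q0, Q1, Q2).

Answer: 0

Derivation:
t=0-3: P1@Q0 runs 3, rem=8, quantum used, demote→Q1. Q0=[P2,P3,P4,P5] Q1=[P1] Q2=[]
t=3-5: P2@Q0 runs 2, rem=6, I/O yield, promote→Q0. Q0=[P3,P4,P5,P2] Q1=[P1] Q2=[]
t=5-8: P3@Q0 runs 3, rem=4, I/O yield, promote→Q0. Q0=[P4,P5,P2,P3] Q1=[P1] Q2=[]
t=8-11: P4@Q0 runs 3, rem=10, I/O yield, promote→Q0. Q0=[P5,P2,P3,P4] Q1=[P1] Q2=[]
t=11-14: P5@Q0 runs 3, rem=1, quantum used, demote→Q1. Q0=[P2,P3,P4] Q1=[P1,P5] Q2=[]
t=14-16: P2@Q0 runs 2, rem=4, I/O yield, promote→Q0. Q0=[P3,P4,P2] Q1=[P1,P5] Q2=[]
t=16-19: P3@Q0 runs 3, rem=1, I/O yield, promote→Q0. Q0=[P4,P2,P3] Q1=[P1,P5] Q2=[]
t=19-22: P4@Q0 runs 3, rem=7, I/O yield, promote→Q0. Q0=[P2,P3,P4] Q1=[P1,P5] Q2=[]
t=22-24: P2@Q0 runs 2, rem=2, I/O yield, promote→Q0. Q0=[P3,P4,P2] Q1=[P1,P5] Q2=[]
t=24-25: P3@Q0 runs 1, rem=0, completes. Q0=[P4,P2] Q1=[P1,P5] Q2=[]
t=25-28: P4@Q0 runs 3, rem=4, I/O yield, promote→Q0. Q0=[P2,P4] Q1=[P1,P5] Q2=[]
t=28-30: P2@Q0 runs 2, rem=0, completes. Q0=[P4] Q1=[P1,P5] Q2=[]
t=30-33: P4@Q0 runs 3, rem=1, I/O yield, promote→Q0. Q0=[P4] Q1=[P1,P5] Q2=[]
t=33-34: P4@Q0 runs 1, rem=0, completes. Q0=[] Q1=[P1,P5] Q2=[]
t=34-39: P1@Q1 runs 5, rem=3, quantum used, demote→Q2. Q0=[] Q1=[P5] Q2=[P1]
t=39-40: P5@Q1 runs 1, rem=0, completes. Q0=[] Q1=[] Q2=[P1]
t=40-43: P1@Q2 runs 3, rem=0, completes. Q0=[] Q1=[] Q2=[]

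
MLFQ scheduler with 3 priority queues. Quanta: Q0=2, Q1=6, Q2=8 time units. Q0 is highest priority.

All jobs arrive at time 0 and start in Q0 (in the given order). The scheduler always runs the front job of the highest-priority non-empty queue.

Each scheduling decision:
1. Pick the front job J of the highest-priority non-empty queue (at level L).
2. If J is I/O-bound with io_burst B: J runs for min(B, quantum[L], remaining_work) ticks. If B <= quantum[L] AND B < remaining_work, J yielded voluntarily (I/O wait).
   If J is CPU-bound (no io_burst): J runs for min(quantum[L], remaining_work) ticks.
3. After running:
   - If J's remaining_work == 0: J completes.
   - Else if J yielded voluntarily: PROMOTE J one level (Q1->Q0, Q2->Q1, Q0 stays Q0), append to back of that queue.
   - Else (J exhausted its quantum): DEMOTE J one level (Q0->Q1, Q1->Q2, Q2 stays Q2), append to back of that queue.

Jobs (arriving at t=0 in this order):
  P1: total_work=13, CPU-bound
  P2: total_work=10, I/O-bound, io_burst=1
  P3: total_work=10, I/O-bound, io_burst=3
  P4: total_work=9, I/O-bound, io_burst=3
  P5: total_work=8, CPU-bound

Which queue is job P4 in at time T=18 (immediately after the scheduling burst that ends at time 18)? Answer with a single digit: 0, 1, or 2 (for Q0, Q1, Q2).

t=0-2: P1@Q0 runs 2, rem=11, quantum used, demote→Q1. Q0=[P2,P3,P4,P5] Q1=[P1] Q2=[]
t=2-3: P2@Q0 runs 1, rem=9, I/O yield, promote→Q0. Q0=[P3,P4,P5,P2] Q1=[P1] Q2=[]
t=3-5: P3@Q0 runs 2, rem=8, quantum used, demote→Q1. Q0=[P4,P5,P2] Q1=[P1,P3] Q2=[]
t=5-7: P4@Q0 runs 2, rem=7, quantum used, demote→Q1. Q0=[P5,P2] Q1=[P1,P3,P4] Q2=[]
t=7-9: P5@Q0 runs 2, rem=6, quantum used, demote→Q1. Q0=[P2] Q1=[P1,P3,P4,P5] Q2=[]
t=9-10: P2@Q0 runs 1, rem=8, I/O yield, promote→Q0. Q0=[P2] Q1=[P1,P3,P4,P5] Q2=[]
t=10-11: P2@Q0 runs 1, rem=7, I/O yield, promote→Q0. Q0=[P2] Q1=[P1,P3,P4,P5] Q2=[]
t=11-12: P2@Q0 runs 1, rem=6, I/O yield, promote→Q0. Q0=[P2] Q1=[P1,P3,P4,P5] Q2=[]
t=12-13: P2@Q0 runs 1, rem=5, I/O yield, promote→Q0. Q0=[P2] Q1=[P1,P3,P4,P5] Q2=[]
t=13-14: P2@Q0 runs 1, rem=4, I/O yield, promote→Q0. Q0=[P2] Q1=[P1,P3,P4,P5] Q2=[]
t=14-15: P2@Q0 runs 1, rem=3, I/O yield, promote→Q0. Q0=[P2] Q1=[P1,P3,P4,P5] Q2=[]
t=15-16: P2@Q0 runs 1, rem=2, I/O yield, promote→Q0. Q0=[P2] Q1=[P1,P3,P4,P5] Q2=[]
t=16-17: P2@Q0 runs 1, rem=1, I/O yield, promote→Q0. Q0=[P2] Q1=[P1,P3,P4,P5] Q2=[]
t=17-18: P2@Q0 runs 1, rem=0, completes. Q0=[] Q1=[P1,P3,P4,P5] Q2=[]
t=18-24: P1@Q1 runs 6, rem=5, quantum used, demote→Q2. Q0=[] Q1=[P3,P4,P5] Q2=[P1]
t=24-27: P3@Q1 runs 3, rem=5, I/O yield, promote→Q0. Q0=[P3] Q1=[P4,P5] Q2=[P1]
t=27-29: P3@Q0 runs 2, rem=3, quantum used, demote→Q1. Q0=[] Q1=[P4,P5,P3] Q2=[P1]
t=29-32: P4@Q1 runs 3, rem=4, I/O yield, promote→Q0. Q0=[P4] Q1=[P5,P3] Q2=[P1]
t=32-34: P4@Q0 runs 2, rem=2, quantum used, demote→Q1. Q0=[] Q1=[P5,P3,P4] Q2=[P1]
t=34-40: P5@Q1 runs 6, rem=0, completes. Q0=[] Q1=[P3,P4] Q2=[P1]
t=40-43: P3@Q1 runs 3, rem=0, completes. Q0=[] Q1=[P4] Q2=[P1]
t=43-45: P4@Q1 runs 2, rem=0, completes. Q0=[] Q1=[] Q2=[P1]
t=45-50: P1@Q2 runs 5, rem=0, completes. Q0=[] Q1=[] Q2=[]

Answer: 1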